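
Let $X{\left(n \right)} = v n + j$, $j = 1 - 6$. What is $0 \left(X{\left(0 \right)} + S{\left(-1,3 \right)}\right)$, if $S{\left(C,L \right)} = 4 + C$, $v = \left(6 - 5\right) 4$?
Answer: $0$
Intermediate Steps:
$v = 4$ ($v = 1 \cdot 4 = 4$)
$j = -5$ ($j = 1 - 6 = -5$)
$X{\left(n \right)} = -5 + 4 n$ ($X{\left(n \right)} = 4 n - 5 = -5 + 4 n$)
$0 \left(X{\left(0 \right)} + S{\left(-1,3 \right)}\right) = 0 \left(\left(-5 + 4 \cdot 0\right) + \left(4 - 1\right)\right) = 0 \left(\left(-5 + 0\right) + 3\right) = 0 \left(-5 + 3\right) = 0 \left(-2\right) = 0$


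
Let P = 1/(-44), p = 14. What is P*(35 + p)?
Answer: -49/44 ≈ -1.1136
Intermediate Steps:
P = -1/44 ≈ -0.022727
P*(35 + p) = -(35 + 14)/44 = -1/44*49 = -49/44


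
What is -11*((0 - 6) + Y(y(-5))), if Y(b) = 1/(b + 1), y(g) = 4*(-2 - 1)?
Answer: 67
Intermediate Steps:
y(g) = -12 (y(g) = 4*(-3) = -12)
Y(b) = 1/(1 + b)
-11*((0 - 6) + Y(y(-5))) = -11*((0 - 6) + 1/(1 - 12)) = -11*(-6 + 1/(-11)) = -11*(-6 - 1/11) = -11*(-67/11) = 67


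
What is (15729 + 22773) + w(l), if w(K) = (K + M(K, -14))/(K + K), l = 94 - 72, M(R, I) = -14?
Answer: 423524/11 ≈ 38502.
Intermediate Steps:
l = 22
w(K) = (-14 + K)/(2*K) (w(K) = (K - 14)/(K + K) = (-14 + K)/((2*K)) = (-14 + K)*(1/(2*K)) = (-14 + K)/(2*K))
(15729 + 22773) + w(l) = (15729 + 22773) + (½)*(-14 + 22)/22 = 38502 + (½)*(1/22)*8 = 38502 + 2/11 = 423524/11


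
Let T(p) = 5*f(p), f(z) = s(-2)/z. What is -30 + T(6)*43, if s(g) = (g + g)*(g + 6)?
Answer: -1810/3 ≈ -603.33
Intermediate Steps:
s(g) = 2*g*(6 + g) (s(g) = (2*g)*(6 + g) = 2*g*(6 + g))
f(z) = -16/z (f(z) = (2*(-2)*(6 - 2))/z = (2*(-2)*4)/z = -16/z)
T(p) = -80/p (T(p) = 5*(-16/p) = -80/p)
-30 + T(6)*43 = -30 - 80/6*43 = -30 - 80*1/6*43 = -30 - 40/3*43 = -30 - 1720/3 = -1810/3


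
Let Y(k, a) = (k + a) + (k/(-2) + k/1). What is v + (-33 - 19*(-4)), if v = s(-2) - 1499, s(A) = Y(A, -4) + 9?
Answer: -1454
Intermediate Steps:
Y(k, a) = a + 3*k/2 (Y(k, a) = (a + k) + (k*(-½) + k*1) = (a + k) + (-k/2 + k) = (a + k) + k/2 = a + 3*k/2)
s(A) = 5 + 3*A/2 (s(A) = (-4 + 3*A/2) + 9 = 5 + 3*A/2)
v = -1497 (v = (5 + (3/2)*(-2)) - 1499 = (5 - 3) - 1499 = 2 - 1499 = -1497)
v + (-33 - 19*(-4)) = -1497 + (-33 - 19*(-4)) = -1497 + (-33 + 76) = -1497 + 43 = -1454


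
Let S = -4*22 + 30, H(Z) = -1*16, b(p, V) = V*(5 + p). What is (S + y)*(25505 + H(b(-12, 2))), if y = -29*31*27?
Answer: -620172859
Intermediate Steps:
H(Z) = -16
S = -58 (S = -88 + 30 = -58)
y = -24273 (y = -899*27 = -24273)
(S + y)*(25505 + H(b(-12, 2))) = (-58 - 24273)*(25505 - 16) = -24331*25489 = -620172859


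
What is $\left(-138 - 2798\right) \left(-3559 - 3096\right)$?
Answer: $19539080$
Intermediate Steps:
$\left(-138 - 2798\right) \left(-3559 - 3096\right) = \left(-2936\right) \left(-6655\right) = 19539080$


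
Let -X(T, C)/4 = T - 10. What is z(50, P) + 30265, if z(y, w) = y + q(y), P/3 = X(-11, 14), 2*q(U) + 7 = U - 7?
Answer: 30333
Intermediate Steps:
X(T, C) = 40 - 4*T (X(T, C) = -4*(T - 10) = -4*(-10 + T) = 40 - 4*T)
q(U) = -7 + U/2 (q(U) = -7/2 + (U - 7)/2 = -7/2 + (-7 + U)/2 = -7/2 + (-7/2 + U/2) = -7 + U/2)
P = 252 (P = 3*(40 - 4*(-11)) = 3*(40 + 44) = 3*84 = 252)
z(y, w) = -7 + 3*y/2 (z(y, w) = y + (-7 + y/2) = -7 + 3*y/2)
z(50, P) + 30265 = (-7 + (3/2)*50) + 30265 = (-7 + 75) + 30265 = 68 + 30265 = 30333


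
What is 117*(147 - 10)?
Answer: 16029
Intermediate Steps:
117*(147 - 10) = 117*137 = 16029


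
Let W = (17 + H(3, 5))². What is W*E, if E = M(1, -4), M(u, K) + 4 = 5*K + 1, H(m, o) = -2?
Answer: -5175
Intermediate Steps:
W = 225 (W = (17 - 2)² = 15² = 225)
M(u, K) = -3 + 5*K (M(u, K) = -4 + (5*K + 1) = -4 + (1 + 5*K) = -3 + 5*K)
E = -23 (E = -3 + 5*(-4) = -3 - 20 = -23)
W*E = 225*(-23) = -5175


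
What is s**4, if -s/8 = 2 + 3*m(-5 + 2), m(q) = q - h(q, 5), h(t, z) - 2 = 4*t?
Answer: 1146228736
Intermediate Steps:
h(t, z) = 2 + 4*t
m(q) = -2 - 3*q (m(q) = q - (2 + 4*q) = q + (-2 - 4*q) = -2 - 3*q)
s = -184 (s = -8*(2 + 3*(-2 - 3*(-5 + 2))) = -8*(2 + 3*(-2 - 3*(-3))) = -8*(2 + 3*(-2 + 9)) = -8*(2 + 3*7) = -8*(2 + 21) = -8*23 = -184)
s**4 = (-184)**4 = 1146228736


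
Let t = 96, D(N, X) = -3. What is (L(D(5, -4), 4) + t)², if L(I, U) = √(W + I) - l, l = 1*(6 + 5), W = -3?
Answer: (85 + I*√6)² ≈ 7219.0 + 416.41*I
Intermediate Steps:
l = 11 (l = 1*11 = 11)
L(I, U) = -11 + √(-3 + I) (L(I, U) = √(-3 + I) - 1*11 = √(-3 + I) - 11 = -11 + √(-3 + I))
(L(D(5, -4), 4) + t)² = ((-11 + √(-3 - 3)) + 96)² = ((-11 + √(-6)) + 96)² = ((-11 + I*√6) + 96)² = (85 + I*√6)²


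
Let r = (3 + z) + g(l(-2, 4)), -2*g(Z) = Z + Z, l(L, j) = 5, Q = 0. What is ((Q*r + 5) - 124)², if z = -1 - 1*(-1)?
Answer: 14161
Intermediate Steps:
g(Z) = -Z (g(Z) = -(Z + Z)/2 = -Z)
z = 0 (z = -1 + 1 = 0)
r = -2 (r = (3 + 0) - 1*5 = 3 - 5 = -2)
((Q*r + 5) - 124)² = ((0*(-2) + 5) - 124)² = ((0 + 5) - 124)² = (5 - 124)² = (-119)² = 14161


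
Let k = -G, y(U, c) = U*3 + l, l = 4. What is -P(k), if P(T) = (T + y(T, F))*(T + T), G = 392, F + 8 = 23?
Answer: -1226176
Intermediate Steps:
F = 15 (F = -8 + 23 = 15)
y(U, c) = 4 + 3*U (y(U, c) = U*3 + 4 = 3*U + 4 = 4 + 3*U)
k = -392 (k = -1*392 = -392)
P(T) = 2*T*(4 + 4*T) (P(T) = (T + (4 + 3*T))*(T + T) = (4 + 4*T)*(2*T) = 2*T*(4 + 4*T))
-P(k) = -8*(-392)*(1 - 392) = -8*(-392)*(-391) = -1*1226176 = -1226176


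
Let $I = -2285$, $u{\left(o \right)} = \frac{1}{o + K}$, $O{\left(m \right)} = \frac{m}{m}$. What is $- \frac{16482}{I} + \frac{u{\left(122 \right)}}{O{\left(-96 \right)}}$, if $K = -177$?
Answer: $\frac{36169}{5027} \approx 7.1949$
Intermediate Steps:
$O{\left(m \right)} = 1$
$u{\left(o \right)} = \frac{1}{-177 + o}$ ($u{\left(o \right)} = \frac{1}{o - 177} = \frac{1}{-177 + o}$)
$- \frac{16482}{I} + \frac{u{\left(122 \right)}}{O{\left(-96 \right)}} = - \frac{16482}{-2285} + \frac{1}{\left(-177 + 122\right) 1} = \left(-16482\right) \left(- \frac{1}{2285}\right) + \frac{1}{-55} \cdot 1 = \frac{16482}{2285} - \frac{1}{55} = \frac{36169}{5027}$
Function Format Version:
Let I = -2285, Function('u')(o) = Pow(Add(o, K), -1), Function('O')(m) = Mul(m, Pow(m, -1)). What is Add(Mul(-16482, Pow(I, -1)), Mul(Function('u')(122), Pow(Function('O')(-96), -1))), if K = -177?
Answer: Rational(36169, 5027) ≈ 7.1949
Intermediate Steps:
Function('O')(m) = 1
Function('u')(o) = Pow(Add(-177, o), -1) (Function('u')(o) = Pow(Add(o, -177), -1) = Pow(Add(-177, o), -1))
Add(Mul(-16482, Pow(I, -1)), Mul(Function('u')(122), Pow(Function('O')(-96), -1))) = Add(Mul(-16482, Pow(-2285, -1)), Mul(Pow(Add(-177, 122), -1), Pow(1, -1))) = Add(Mul(-16482, Rational(-1, 2285)), Mul(Pow(-55, -1), 1)) = Add(Rational(16482, 2285), Mul(Rational(-1, 55), 1)) = Add(Rational(16482, 2285), Rational(-1, 55)) = Rational(36169, 5027)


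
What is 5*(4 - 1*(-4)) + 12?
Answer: 52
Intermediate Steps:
5*(4 - 1*(-4)) + 12 = 5*(4 + 4) + 12 = 5*8 + 12 = 40 + 12 = 52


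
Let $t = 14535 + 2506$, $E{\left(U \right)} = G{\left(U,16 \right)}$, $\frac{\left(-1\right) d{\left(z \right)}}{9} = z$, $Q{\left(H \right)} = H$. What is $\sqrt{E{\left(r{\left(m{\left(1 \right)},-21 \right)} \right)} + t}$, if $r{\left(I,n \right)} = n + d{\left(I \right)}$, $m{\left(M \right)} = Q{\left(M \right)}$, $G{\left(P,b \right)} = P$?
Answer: $\sqrt{17011} \approx 130.43$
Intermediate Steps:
$d{\left(z \right)} = - 9 z$
$m{\left(M \right)} = M$
$r{\left(I,n \right)} = n - 9 I$
$E{\left(U \right)} = U$
$t = 17041$
$\sqrt{E{\left(r{\left(m{\left(1 \right)},-21 \right)} \right)} + t} = \sqrt{\left(-21 - 9\right) + 17041} = \sqrt{-30 + 17041} = \sqrt{17011}$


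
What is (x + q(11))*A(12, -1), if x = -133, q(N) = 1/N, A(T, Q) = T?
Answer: -17544/11 ≈ -1594.9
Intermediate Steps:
(x + q(11))*A(12, -1) = (-133 + 1/11)*12 = -1462/11*12 = -17544/11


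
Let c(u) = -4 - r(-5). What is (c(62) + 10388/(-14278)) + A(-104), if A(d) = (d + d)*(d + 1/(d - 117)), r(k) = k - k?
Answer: 2624864890/121363 ≈ 21628.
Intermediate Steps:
r(k) = 0
A(d) = 2*d*(d + 1/(-117 + d)) (A(d) = (2*d)*(d + 1/(-117 + d)) = 2*d*(d + 1/(-117 + d)))
c(u) = -4 (c(u) = -4 - 1*0 = -4 + 0 = -4)
(c(62) + 10388/(-14278)) + A(-104) = (-4 + 10388/(-14278)) + 2*(-104)*(1 + (-104)² - 117*(-104))/(-117 - 104) = (-4 + 10388*(-1/14278)) + 2*(-104)*(1 + 10816 + 12168)/(-221) = (-4 - 5194/7139) + 2*(-104)*(-1/221)*22985 = -33750/7139 + 367760/17 = 2624864890/121363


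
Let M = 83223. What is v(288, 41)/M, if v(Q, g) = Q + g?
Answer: 47/11889 ≈ 0.0039532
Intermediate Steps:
v(288, 41)/M = (288 + 41)/83223 = 329*(1/83223) = 47/11889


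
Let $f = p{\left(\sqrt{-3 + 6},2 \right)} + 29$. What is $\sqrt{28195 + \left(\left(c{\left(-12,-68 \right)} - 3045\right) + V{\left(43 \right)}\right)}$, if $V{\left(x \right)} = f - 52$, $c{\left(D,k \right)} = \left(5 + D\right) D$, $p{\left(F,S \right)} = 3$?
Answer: $\sqrt{25214} \approx 158.79$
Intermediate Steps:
$c{\left(D,k \right)} = D \left(5 + D\right)$
$f = 32$ ($f = 3 + 29 = 32$)
$V{\left(x \right)} = -20$ ($V{\left(x \right)} = 32 - 52 = -20$)
$\sqrt{28195 + \left(\left(c{\left(-12,-68 \right)} - 3045\right) + V{\left(43 \right)}\right)} = \sqrt{28195 - \left(3065 + 12 \left(5 - 12\right)\right)} = \sqrt{28195 - 2981} = \sqrt{25214}$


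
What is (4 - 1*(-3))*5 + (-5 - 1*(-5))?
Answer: 35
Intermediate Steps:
(4 - 1*(-3))*5 + (-5 - 1*(-5)) = (4 + 3)*5 + (-5 + 5) = 7*5 + 0 = 35 + 0 = 35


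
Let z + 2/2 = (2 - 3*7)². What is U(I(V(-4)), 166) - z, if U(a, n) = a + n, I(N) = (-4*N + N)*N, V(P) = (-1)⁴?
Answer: -197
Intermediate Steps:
V(P) = 1
I(N) = -3*N² (I(N) = (-3*N)*N = -3*N²)
z = 360 (z = -1 + (2 - 3*7)² = -1 + (2 - 21)² = -1 + (-19)² = -1 + 361 = 360)
U(I(V(-4)), 166) - z = (-3*1² + 166) - 1*360 = (-3*1 + 166) - 360 = (-3 + 166) - 360 = 163 - 360 = -197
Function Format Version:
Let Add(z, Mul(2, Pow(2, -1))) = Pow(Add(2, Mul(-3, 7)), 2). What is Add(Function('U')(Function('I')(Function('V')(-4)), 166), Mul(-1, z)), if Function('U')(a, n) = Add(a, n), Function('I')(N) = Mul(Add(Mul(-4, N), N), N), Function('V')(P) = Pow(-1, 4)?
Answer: -197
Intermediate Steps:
Function('V')(P) = 1
Function('I')(N) = Mul(-3, Pow(N, 2)) (Function('I')(N) = Mul(Mul(-3, N), N) = Mul(-3, Pow(N, 2)))
z = 360 (z = Add(-1, Pow(Add(2, Mul(-3, 7)), 2)) = Add(-1, Pow(Add(2, -21), 2)) = Add(-1, Pow(-19, 2)) = Add(-1, 361) = 360)
Add(Function('U')(Function('I')(Function('V')(-4)), 166), Mul(-1, z)) = Add(Add(Mul(-3, Pow(1, 2)), 166), Mul(-1, 360)) = Add(Add(Mul(-3, 1), 166), -360) = Add(Add(-3, 166), -360) = Add(163, -360) = -197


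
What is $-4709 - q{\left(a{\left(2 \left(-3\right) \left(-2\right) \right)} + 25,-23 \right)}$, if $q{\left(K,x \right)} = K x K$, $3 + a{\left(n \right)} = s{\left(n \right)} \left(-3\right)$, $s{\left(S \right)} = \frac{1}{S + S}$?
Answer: $\frac{402999}{64} \approx 6296.9$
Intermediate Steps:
$s{\left(S \right)} = \frac{1}{2 S}$
$a{\left(n \right)} = -3 - \frac{3}{2 n}$ ($a{\left(n \right)} = -3 + \frac{1}{2 n} \left(-3\right) = -3 - \frac{3}{2 n}$)
$q{\left(K,x \right)} = x K^{2}$
$-4709 - q{\left(a{\left(2 \left(-3\right) \left(-2\right) \right)} + 25,-23 \right)} = -4709 - - 23 \left(\left(-3 - \frac{3}{2 \cdot 2 \left(-3\right) \left(-2\right)}\right) + 25\right)^{2} = -4709 - - 23 \left(\left(-3 - \frac{3}{2 \left(\left(-6\right) \left(-2\right)\right)}\right) + 25\right)^{2} = -4709 - - 23 \left(\left(-3 - \frac{3}{2 \cdot 12}\right) + 25\right)^{2} = -4709 - - 23 \left(\left(-3 - \frac{1}{8}\right) + 25\right)^{2} = -4709 - - 23 \left(- \frac{25}{8} + 25\right)^{2} = -4709 - - 23 \left(\frac{175}{8}\right)^{2} = -4709 - \left(-23\right) \frac{30625}{64} = -4709 - - \frac{704375}{64} = -4709 + \frac{704375}{64} = \frac{402999}{64}$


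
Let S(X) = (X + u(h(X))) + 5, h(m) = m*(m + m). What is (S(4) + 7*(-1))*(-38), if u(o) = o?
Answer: -1292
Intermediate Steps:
h(m) = 2*m² (h(m) = m*(2*m) = 2*m²)
S(X) = 5 + X + 2*X² (S(X) = (X + 2*X²) + 5 = 5 + X + 2*X²)
(S(4) + 7*(-1))*(-38) = ((5 + 4 + 2*4²) + 7*(-1))*(-38) = ((5 + 4 + 2*16) - 7)*(-38) = ((5 + 4 + 32) - 7)*(-38) = (41 - 7)*(-38) = 34*(-38) = -1292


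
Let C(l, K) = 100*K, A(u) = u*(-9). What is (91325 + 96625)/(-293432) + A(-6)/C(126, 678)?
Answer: -66287316/103618175 ≈ -0.63973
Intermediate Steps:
A(u) = -9*u
(91325 + 96625)/(-293432) + A(-6)/C(126, 678) = (91325 + 96625)/(-293432) + (-9*(-6))/((100*678)) = 187950*(-1/293432) + 54/67800 = -93975/146716 + 54*(1/67800) = -93975/146716 + 9/11300 = -66287316/103618175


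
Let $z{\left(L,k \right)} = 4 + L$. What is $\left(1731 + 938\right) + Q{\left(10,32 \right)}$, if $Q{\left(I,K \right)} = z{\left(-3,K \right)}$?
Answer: $2670$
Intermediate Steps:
$Q{\left(I,K \right)} = 1$ ($Q{\left(I,K \right)} = 4 - 3 = 1$)
$\left(1731 + 938\right) + Q{\left(10,32 \right)} = \left(1731 + 938\right) + 1 = 2669 + 1 = 2670$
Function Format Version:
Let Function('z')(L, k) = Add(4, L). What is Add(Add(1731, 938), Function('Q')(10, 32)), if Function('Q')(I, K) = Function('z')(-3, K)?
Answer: 2670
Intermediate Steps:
Function('Q')(I, K) = 1 (Function('Q')(I, K) = Add(4, -3) = 1)
Add(Add(1731, 938), Function('Q')(10, 32)) = Add(Add(1731, 938), 1) = Add(2669, 1) = 2670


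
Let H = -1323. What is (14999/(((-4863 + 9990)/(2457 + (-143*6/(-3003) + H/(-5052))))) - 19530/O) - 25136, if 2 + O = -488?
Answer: -154603271105/8633868 ≈ -17907.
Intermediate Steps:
O = -490 (O = -2 - 488 = -490)
(14999/(((-4863 + 9990)/(2457 + (-143*6/(-3003) + H/(-5052))))) - 19530/O) - 25136 = (14999/(((-4863 + 9990)/(2457 + (-143*6/(-3003) - 1323/(-5052))))) - 19530/(-490)) - 25136 = (14999/((5127/(2457 + (-858*(-1/3003) - 1323*(-1/5052))))) - 19530*(-1/490)) - 25136 = (14999/((5127/(2457 + (2/7 + 441/1684)))) + 279/7) - 25136 = (14999/((5127/(2457 + 6455/11788))) + 279/7) - 25136 = (14999/((5127/(28969571/11788))) + 279/7) - 25136 = (14999/((5127*(11788/28969571))) + 279/7) - 25136 = (14999/(60437076/28969571) + 279/7) - 25136 = (14999*(28969571/60437076) + 279/7) - 25136 = (434514595429/60437076 + 279/7) - 25136 = 62417634943/8633868 - 25136 = -154603271105/8633868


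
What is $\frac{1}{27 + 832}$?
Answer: $\frac{1}{859} \approx 0.0011641$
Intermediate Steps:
$\frac{1}{27 + 832} = \frac{1}{859}$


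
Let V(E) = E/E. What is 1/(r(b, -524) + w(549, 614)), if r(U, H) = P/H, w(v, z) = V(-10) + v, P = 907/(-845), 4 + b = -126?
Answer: 442780/243529907 ≈ 0.0018182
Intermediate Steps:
b = -130 (b = -4 - 126 = -130)
V(E) = 1
P = -907/845 (P = 907*(-1/845) = -907/845 ≈ -1.0734)
w(v, z) = 1 + v
r(U, H) = -907/(845*H)
1/(r(b, -524) + w(549, 614)) = 1/(-907/845/(-524) + (1 + 549)) = 1/(-907/845*(-1/524) + 550) = 1/(907/442780 + 550) = 1/(243529907/442780) = 442780/243529907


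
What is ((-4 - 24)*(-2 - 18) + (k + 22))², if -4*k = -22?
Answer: 1380625/4 ≈ 3.4516e+5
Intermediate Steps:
k = 11/2 (k = -¼*(-22) = 11/2 ≈ 5.5000)
((-4 - 24)*(-2 - 18) + (k + 22))² = ((-4 - 24)*(-2 - 18) + (11/2 + 22))² = (-28*(-20) + 55/2)² = (560 + 55/2)² = (1175/2)² = 1380625/4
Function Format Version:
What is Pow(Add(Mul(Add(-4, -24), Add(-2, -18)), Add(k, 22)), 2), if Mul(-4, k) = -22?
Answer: Rational(1380625, 4) ≈ 3.4516e+5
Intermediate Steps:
k = Rational(11, 2) (k = Mul(Rational(-1, 4), -22) = Rational(11, 2) ≈ 5.5000)
Pow(Add(Mul(Add(-4, -24), Add(-2, -18)), Add(k, 22)), 2) = Pow(Add(Mul(Add(-4, -24), Add(-2, -18)), Add(Rational(11, 2), 22)), 2) = Pow(Add(Mul(-28, -20), Rational(55, 2)), 2) = Pow(Add(560, Rational(55, 2)), 2) = Pow(Rational(1175, 2), 2) = Rational(1380625, 4)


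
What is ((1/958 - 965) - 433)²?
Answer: 1793678954089/917764 ≈ 1.9544e+6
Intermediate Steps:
((1/958 - 965) - 433)² = (-924469/958 - 433)² = (-1339283/958)² = 1793678954089/917764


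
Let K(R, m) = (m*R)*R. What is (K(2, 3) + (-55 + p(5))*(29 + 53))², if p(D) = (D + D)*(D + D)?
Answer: 13704804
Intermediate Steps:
p(D) = 4*D² (p(D) = (2*D)*(2*D) = 4*D²)
K(R, m) = m*R² (K(R, m) = (R*m)*R = m*R²)
(K(2, 3) + (-55 + p(5))*(29 + 53))² = (3*2² + (-55 + 4*5²)*(29 + 53))² = (3*4 + (-55 + 4*25)*82)² = (12 + (-55 + 100)*82)² = (12 + 45*82)² = (12 + 3690)² = 3702² = 13704804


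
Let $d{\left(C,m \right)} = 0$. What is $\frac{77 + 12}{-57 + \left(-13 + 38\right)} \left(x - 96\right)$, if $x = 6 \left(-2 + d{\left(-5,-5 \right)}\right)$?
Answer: $\frac{2403}{8} \approx 300.38$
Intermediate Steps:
$x = -12$ ($x = 6 \left(-2 + 0\right) = 6 \left(-2\right) = -12$)
$\frac{77 + 12}{-57 + \left(-13 + 38\right)} \left(x - 96\right) = \frac{77 + 12}{-57 + \left(-13 + 38\right)} \left(-12 - 96\right) = \frac{89}{-57 + 25} \left(-108\right) = \frac{89}{-32} \left(-108\right) = 89 \left(- \frac{1}{32}\right) \left(-108\right) = \left(- \frac{89}{32}\right) \left(-108\right) = \frac{2403}{8}$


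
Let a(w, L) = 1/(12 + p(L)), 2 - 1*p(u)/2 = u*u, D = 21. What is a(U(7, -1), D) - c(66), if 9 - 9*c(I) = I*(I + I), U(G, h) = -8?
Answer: 837421/866 ≈ 967.00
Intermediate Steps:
p(u) = 4 - 2*u² (p(u) = 4 - 2*u*u = 4 - 2*u²)
c(I) = 1 - 2*I²/9 (c(I) = 1 - I*(I + I)/9 = 1 - I*2*I/9 = 1 - 2*I²/9)
a(w, L) = 1/(16 - 2*L²) (a(w, L) = 1/(12 + (4 - 2*L²)) = 1/(16 - 2*L²))
a(U(7, -1), D) - c(66) = -1/(-16 + 2*21²) - (1 - 2/9*66²) = -1/(-16 + 2*441) - (1 - 2/9*4356) = -1/(-16 + 882) - (1 - 968) = -1/866 - 1*(-967) = -1*1/866 + 967 = -1/866 + 967 = 837421/866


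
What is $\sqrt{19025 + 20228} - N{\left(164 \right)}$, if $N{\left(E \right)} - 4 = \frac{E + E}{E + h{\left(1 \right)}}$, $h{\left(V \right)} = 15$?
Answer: $- \frac{1044}{179} + \sqrt{39253} \approx 192.29$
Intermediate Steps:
$N{\left(E \right)} = 4 + \frac{2 E}{15 + E}$ ($N{\left(E \right)} = 4 + \frac{E + E}{E + 15} = 4 + \frac{2 E}{15 + E}$)
$\sqrt{19025 + 20228} - N{\left(164 \right)} = \sqrt{19025 + 20228} - \frac{6 \left(10 + 164\right)}{15 + 164} = \sqrt{39253} - 6 \cdot \frac{1}{179} \cdot 174 = \sqrt{39253} - \frac{1044}{179} = - \frac{1044}{179} + \sqrt{39253}$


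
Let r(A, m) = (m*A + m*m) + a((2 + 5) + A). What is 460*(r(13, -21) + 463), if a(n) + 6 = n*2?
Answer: 305900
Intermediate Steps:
a(n) = -6 + 2*n (a(n) = -6 + n*2 = -6 + 2*n)
r(A, m) = 8 + m² + 2*A + A*m (r(A, m) = (m*A + m*m) + (-6 + 2*((2 + 5) + A)) = (A*m + m²) + (-6 + 2*(7 + A)) = (m² + A*m) + (-6 + (14 + 2*A)) = (m² + A*m) + (8 + 2*A) = 8 + m² + 2*A + A*m)
460*(r(13, -21) + 463) = 460*((8 + (-21)² + 2*13 + 13*(-21)) + 463) = 460*((8 + 441 + 26 - 273) + 463) = 460*(202 + 463) = 460*665 = 305900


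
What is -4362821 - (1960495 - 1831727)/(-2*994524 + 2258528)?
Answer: -146961641481/33685 ≈ -4.3628e+6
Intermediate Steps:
-4362821 - (1960495 - 1831727)/(-2*994524 + 2258528) = -4362821 - 128768/(-1989048 + 2258528) = -4362821 - 128768/269480 = -4362821 - 1*16096/33685 = -4362821 - 16096/33685 = -146961641481/33685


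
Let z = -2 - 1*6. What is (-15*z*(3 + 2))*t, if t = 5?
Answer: 3000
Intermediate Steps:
z = -8 (z = -2 - 6 = -8)
(-15*z*(3 + 2))*t = -(-120)*(3 + 2)*5 = -(-120)*5*5 = -15*(-40)*5 = 600*5 = 3000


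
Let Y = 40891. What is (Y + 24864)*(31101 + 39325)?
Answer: 4630861630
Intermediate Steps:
(Y + 24864)*(31101 + 39325) = (40891 + 24864)*(31101 + 39325) = 65755*70426 = 4630861630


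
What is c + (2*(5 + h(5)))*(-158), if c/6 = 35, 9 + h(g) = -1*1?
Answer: 1790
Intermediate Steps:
h(g) = -10 (h(g) = -9 - 1*1 = -9 - 1 = -10)
c = 210 (c = 6*35 = 210)
c + (2*(5 + h(5)))*(-158) = 210 + (2*(5 - 10))*(-158) = 210 + (2*(-5))*(-158) = 210 - 10*(-158) = 210 + 1580 = 1790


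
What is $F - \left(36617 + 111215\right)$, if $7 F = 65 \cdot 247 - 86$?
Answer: $- \frac{1018855}{7} \approx -1.4555 \cdot 10^{5}$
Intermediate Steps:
$F = \frac{15969}{7}$ ($F = \frac{65 \cdot 247 - 86}{7} = \frac{16055 - 86}{7} = \frac{1}{7} \cdot 15969 = \frac{15969}{7} \approx 2281.3$)
$F - \left(36617 + 111215\right) = \frac{15969}{7} - \left(36617 + 111215\right) = \frac{15969}{7} - 147832 = - \frac{1018855}{7}$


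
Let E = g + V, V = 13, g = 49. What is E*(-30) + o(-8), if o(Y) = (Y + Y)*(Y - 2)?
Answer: -1700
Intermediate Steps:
o(Y) = 2*Y*(-2 + Y) (o(Y) = (2*Y)*(-2 + Y) = 2*Y*(-2 + Y))
E = 62 (E = 49 + 13 = 62)
E*(-30) + o(-8) = 62*(-30) + 2*(-8)*(-2 - 8) = -1860 + 2*(-8)*(-10) = -1860 + 160 = -1700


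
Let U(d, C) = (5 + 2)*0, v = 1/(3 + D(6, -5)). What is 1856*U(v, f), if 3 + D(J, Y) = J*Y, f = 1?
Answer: 0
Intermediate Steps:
D(J, Y) = -3 + J*Y
v = -1/30 (v = 1/(3 + (-3 + 6*(-5))) = 1/(3 + (-3 - 30)) = 1/(3 - 33) = 1/(-30) = -1/30 ≈ -0.033333)
U(d, C) = 0 (U(d, C) = 7*0 = 0)
1856*U(v, f) = 1856*0 = 0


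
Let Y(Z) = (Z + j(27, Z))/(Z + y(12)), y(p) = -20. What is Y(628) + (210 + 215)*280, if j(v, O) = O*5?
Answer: 9044471/76 ≈ 1.1901e+5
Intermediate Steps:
j(v, O) = 5*O
Y(Z) = 6*Z/(-20 + Z) (Y(Z) = (Z + 5*Z)/(Z - 20) = (6*Z)/(-20 + Z) = 6*Z/(-20 + Z))
Y(628) + (210 + 215)*280 = 6*628/(-20 + 628) + (210 + 215)*280 = 6*628/608 + 425*280 = 6*628*(1/608) + 119000 = 471/76 + 119000 = 9044471/76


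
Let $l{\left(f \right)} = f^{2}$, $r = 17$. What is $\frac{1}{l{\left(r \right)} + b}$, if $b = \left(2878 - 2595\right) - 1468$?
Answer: $- \frac{1}{896} \approx -0.0011161$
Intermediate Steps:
$b = -1185$ ($b = 283 - 1468 = -1185$)
$\frac{1}{l{\left(r \right)} + b} = \frac{1}{17^{2} - 1185} = \frac{1}{289 - 1185} = \frac{1}{-896} = - \frac{1}{896}$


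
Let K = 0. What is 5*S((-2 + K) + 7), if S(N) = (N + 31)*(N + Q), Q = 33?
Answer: 6840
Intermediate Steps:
S(N) = (31 + N)*(33 + N) (S(N) = (N + 31)*(N + 33) = (31 + N)*(33 + N))
5*S((-2 + K) + 7) = 5*(1023 + ((-2 + 0) + 7)² + 64*((-2 + 0) + 7)) = 5*(1023 + (-2 + 7)² + 64*(-2 + 7)) = 5*(1023 + 5² + 64*5) = 5*(1023 + 25 + 320) = 5*1368 = 6840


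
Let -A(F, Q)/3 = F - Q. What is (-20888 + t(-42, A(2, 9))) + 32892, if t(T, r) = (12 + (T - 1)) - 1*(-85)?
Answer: 12058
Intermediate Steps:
A(F, Q) = -3*F + 3*Q (A(F, Q) = -3*(F - Q) = -3*F + 3*Q)
t(T, r) = 96 + T (t(T, r) = (12 + (-1 + T)) + 85 = (11 + T) + 85 = 96 + T)
(-20888 + t(-42, A(2, 9))) + 32892 = (-20888 + (96 - 42)) + 32892 = (-20888 + 54) + 32892 = -20834 + 32892 = 12058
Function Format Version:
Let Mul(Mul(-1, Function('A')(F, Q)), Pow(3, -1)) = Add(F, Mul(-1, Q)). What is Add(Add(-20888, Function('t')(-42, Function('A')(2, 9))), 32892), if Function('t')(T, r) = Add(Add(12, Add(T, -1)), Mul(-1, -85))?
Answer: 12058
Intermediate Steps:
Function('A')(F, Q) = Add(Mul(-3, F), Mul(3, Q)) (Function('A')(F, Q) = Mul(-3, Add(F, Mul(-1, Q))) = Add(Mul(-3, F), Mul(3, Q)))
Function('t')(T, r) = Add(96, T) (Function('t')(T, r) = Add(Add(12, Add(-1, T)), 85) = Add(Add(11, T), 85) = Add(96, T))
Add(Add(-20888, Function('t')(-42, Function('A')(2, 9))), 32892) = Add(Add(-20888, Add(96, -42)), 32892) = Add(Add(-20888, 54), 32892) = Add(-20834, 32892) = 12058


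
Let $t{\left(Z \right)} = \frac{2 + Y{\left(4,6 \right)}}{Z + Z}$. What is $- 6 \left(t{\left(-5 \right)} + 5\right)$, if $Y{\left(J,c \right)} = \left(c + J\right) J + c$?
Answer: $- \frac{6}{5} \approx -1.2$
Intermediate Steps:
$Y{\left(J,c \right)} = c + J \left(J + c\right)$ ($Y{\left(J,c \right)} = \left(J + c\right) J + c = J \left(J + c\right) + c = c + J \left(J + c\right)$)
$t{\left(Z \right)} = \frac{24}{Z}$ ($t{\left(Z \right)} = \frac{2 + \left(6 + 4^{2} + 4 \cdot 6\right)}{Z + Z} = \frac{2 + \left(6 + 16 + 24\right)}{2 Z} = \left(2 + 46\right) \frac{1}{2 Z} = 48 \frac{1}{2 Z} = \frac{24}{Z}$)
$- 6 \left(t{\left(-5 \right)} + 5\right) = - 6 \left(\frac{24}{-5} + 5\right) = - 6 \left(24 \left(- \frac{1}{5}\right) + 5\right) = - 6 \left(- \frac{24}{5} + 5\right) = \left(-6\right) \frac{1}{5} = - \frac{6}{5}$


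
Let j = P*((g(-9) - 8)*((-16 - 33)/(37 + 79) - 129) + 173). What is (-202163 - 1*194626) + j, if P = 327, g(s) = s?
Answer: 43991979/116 ≈ 3.7924e+5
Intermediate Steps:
j = 90019503/116 (j = 327*((-9 - 8)*((-16 - 33)/(37 + 79) - 129) + 173) = 327*(-17*(-49/116 - 129) + 173) = 327*(-17*(-15013/116) + 173) = 327*(255221/116 + 173) = 327*(275289/116) = 90019503/116 ≈ 7.7603e+5)
(-202163 - 1*194626) + j = (-202163 - 1*194626) + 90019503/116 = (-202163 - 194626) + 90019503/116 = -396789 + 90019503/116 = 43991979/116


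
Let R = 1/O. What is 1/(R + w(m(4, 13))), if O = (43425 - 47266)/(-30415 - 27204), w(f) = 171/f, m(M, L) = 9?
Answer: 3841/130598 ≈ 0.029411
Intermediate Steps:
O = 3841/57619 (O = -3841/(-57619) = -3841*(-1/57619) = 3841/57619 ≈ 0.066662)
R = 57619/3841 (R = 1/(3841/57619) = 57619/3841 ≈ 15.001)
1/(R + w(m(4, 13))) = 1/(57619/3841 + 171/9) = 1/(57619/3841 + 171*(1/9)) = 1/(57619/3841 + 19) = 1/(130598/3841) = 3841/130598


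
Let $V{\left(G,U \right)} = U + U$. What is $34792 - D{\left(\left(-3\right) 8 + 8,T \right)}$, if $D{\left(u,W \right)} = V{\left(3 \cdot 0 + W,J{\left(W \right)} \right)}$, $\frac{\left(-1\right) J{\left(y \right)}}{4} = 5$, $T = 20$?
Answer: $34832$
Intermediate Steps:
$J{\left(y \right)} = -20$ ($J{\left(y \right)} = \left(-4\right) 5 = -20$)
$V{\left(G,U \right)} = 2 U$
$D{\left(u,W \right)} = -40$ ($D{\left(u,W \right)} = 2 \left(-20\right) = -40$)
$34792 - D{\left(\left(-3\right) 8 + 8,T \right)} = 34792 - -40 = 34792 + 40 = 34832$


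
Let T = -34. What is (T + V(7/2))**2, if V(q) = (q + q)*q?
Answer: 361/4 ≈ 90.250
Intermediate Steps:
V(q) = 2*q**2 (V(q) = (2*q)*q = 2*q**2)
(T + V(7/2))**2 = (-34 + 2*(7/2)**2)**2 = (-34 + 2*(49/4))**2 = (-34 + 49/2)**2 = (-19/2)**2 = 361/4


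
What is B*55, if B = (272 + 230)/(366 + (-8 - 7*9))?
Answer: 5522/59 ≈ 93.593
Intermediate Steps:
B = 502/295 (B = 502/(366 + (-8 - 63)) = 502/(366 - 71) = 502/295 ≈ 1.7017)
B*55 = (502/295)*55 = 5522/59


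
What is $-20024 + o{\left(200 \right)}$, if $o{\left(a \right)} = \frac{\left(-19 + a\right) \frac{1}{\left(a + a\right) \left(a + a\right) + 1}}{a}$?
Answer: $- \frac{640772004619}{32000200} \approx -20024.0$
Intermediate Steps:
$o{\left(a \right)} = \frac{-19 + a}{a \left(1 + 4 a^{2}\right)}$ ($o{\left(a \right)} = \frac{\left(-19 + a\right) \frac{1}{2 a 2 a + 1}}{a} = \frac{\left(-19 + a\right) \frac{1}{4 a^{2} + 1}}{a} = \frac{\left(-19 + a\right) \frac{1}{1 + 4 a^{2}}}{a} = \frac{\frac{1}{1 + 4 a^{2}} \left(-19 + a\right)}{a} = \frac{-19 + a}{a \left(1 + 4 a^{2}\right)}$)
$-20024 + o{\left(200 \right)} = -20024 + \frac{-19 + 200}{200 + 4 \cdot 200^{3}} = -20024 + \frac{1}{200 + 4 \cdot 8000000} \cdot 181 = -20024 + \frac{1}{200 + 32000000} \cdot 181 = -20024 + \frac{1}{32000200} \cdot 181 = -20024 + \frac{181}{32000200} = - \frac{640772004619}{32000200}$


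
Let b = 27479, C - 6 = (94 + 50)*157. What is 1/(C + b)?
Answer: 1/50093 ≈ 1.9963e-5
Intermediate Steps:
C = 22614 (C = 6 + (94 + 50)*157 = 6 + 144*157 = 6 + 22608 = 22614)
1/(C + b) = 1/(22614 + 27479) = 1/50093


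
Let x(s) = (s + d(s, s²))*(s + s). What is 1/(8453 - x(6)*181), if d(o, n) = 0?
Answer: -1/4579 ≈ -0.00021839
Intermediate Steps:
x(s) = 2*s² (x(s) = (s + 0)*(s + s) = s*(2*s) = 2*s²)
1/(8453 - x(6)*181) = 1/(8453 - 2*6²*181) = 1/(8453 - 2*36*181) = 1/(8453 - 1*72*181) = 1/(8453 - 72*181) = 1/(8453 - 13032) = 1/(-4579) = -1/4579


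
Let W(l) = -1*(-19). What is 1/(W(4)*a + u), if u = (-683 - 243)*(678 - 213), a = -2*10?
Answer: -1/430970 ≈ -2.3203e-6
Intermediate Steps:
W(l) = 19
a = -20
u = -430590 (u = -926*465 = -430590)
1/(W(4)*a + u) = 1/(19*(-20) - 430590) = 1/(-380 - 430590) = 1/(-430970) = -1/430970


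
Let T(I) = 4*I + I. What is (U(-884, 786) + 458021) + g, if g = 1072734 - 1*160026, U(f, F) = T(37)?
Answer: 1370914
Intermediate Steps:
T(I) = 5*I
U(f, F) = 185 (U(f, F) = 5*37 = 185)
g = 912708 (g = 1072734 - 160026 = 912708)
(U(-884, 786) + 458021) + g = (185 + 458021) + 912708 = 458206 + 912708 = 1370914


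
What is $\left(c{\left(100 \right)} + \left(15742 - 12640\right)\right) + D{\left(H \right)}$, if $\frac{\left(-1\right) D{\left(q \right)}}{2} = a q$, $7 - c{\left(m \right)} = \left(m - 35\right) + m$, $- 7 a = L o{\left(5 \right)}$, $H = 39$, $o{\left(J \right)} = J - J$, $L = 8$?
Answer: $2944$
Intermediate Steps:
$o{\left(J \right)} = 0$
$a = 0$ ($a = - \frac{8 \cdot 0}{7} = \left(- \frac{1}{7}\right) 0 = 0$)
$c{\left(m \right)} = 42 - 2 m$ ($c{\left(m \right)} = 7 - \left(\left(m - 35\right) + m\right) = 7 - \left(\left(-35 + m\right) + m\right) = 7 - \left(-35 + 2 m\right) = 42 - 2 m$)
$D{\left(q \right)} = 0$ ($D{\left(q \right)} = - 2 \cdot 0 q = \left(-2\right) 0 = 0$)
$\left(c{\left(100 \right)} + \left(15742 - 12640\right)\right) + D{\left(H \right)} = \left(\left(42 - 200\right) + \left(15742 - 12640\right)\right) + 0 = \left(-158 + 3102\right) + 0 = 2944 + 0 = 2944$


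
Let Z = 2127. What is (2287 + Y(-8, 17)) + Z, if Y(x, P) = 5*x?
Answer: 4374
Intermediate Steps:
(2287 + Y(-8, 17)) + Z = (2287 + 5*(-8)) + 2127 = (2287 - 40) + 2127 = 2247 + 2127 = 4374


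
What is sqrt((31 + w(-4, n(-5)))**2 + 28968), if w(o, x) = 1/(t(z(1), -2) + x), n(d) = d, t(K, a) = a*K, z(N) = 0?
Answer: 2*sqrt(186979)/5 ≈ 172.96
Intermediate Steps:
t(K, a) = K*a
w(o, x) = 1/x (w(o, x) = 1/(0*(-2) + x) = 1/(0 + x) = 1/x)
sqrt((31 + w(-4, n(-5)))**2 + 28968) = sqrt((31 + 1/(-5))**2 + 28968) = sqrt((31 - 1/5)**2 + 28968) = sqrt((154/5)**2 + 28968) = sqrt(23716/25 + 28968) = sqrt(747916/25) = 2*sqrt(186979)/5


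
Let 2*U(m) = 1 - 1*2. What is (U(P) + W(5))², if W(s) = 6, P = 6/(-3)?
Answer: 121/4 ≈ 30.250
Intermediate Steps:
P = -2 (P = 6*(-⅓) = -2)
U(m) = -½ (U(m) = (1 - 1*2)/2 = (1 - 2)/2 = (½)*(-1) = -½)
(U(P) + W(5))² = (-½ + 6)² = (11/2)² = 121/4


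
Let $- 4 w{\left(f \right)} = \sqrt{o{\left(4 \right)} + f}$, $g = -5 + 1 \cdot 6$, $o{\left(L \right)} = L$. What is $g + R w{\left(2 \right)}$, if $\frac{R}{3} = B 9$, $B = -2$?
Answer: $1 + \frac{27 \sqrt{6}}{2} \approx 34.068$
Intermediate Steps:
$g = 1$ ($g = -5 + 6 = 1$)
$w{\left(f \right)} = - \frac{\sqrt{4 + f}}{4}$
$R = -54$ ($R = 3 \left(\left(-2\right) 9\right) = 3 \left(-18\right) = -54$)
$g + R w{\left(2 \right)} = 1 - 54 \left(- \frac{\sqrt{4 + 2}}{4}\right) = 1 - 54 \left(- \frac{\sqrt{6}}{4}\right) = 1 + \frac{27 \sqrt{6}}{2}$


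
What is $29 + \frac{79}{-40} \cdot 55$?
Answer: $- \frac{637}{8} \approx -79.625$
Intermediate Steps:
$29 + \frac{79}{-40} \cdot 55 = 29 + 79 \left(- \frac{1}{40}\right) 55 = 29 - \frac{869}{8} = - \frac{637}{8}$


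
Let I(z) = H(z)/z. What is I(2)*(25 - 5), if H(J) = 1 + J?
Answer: 30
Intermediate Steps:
I(z) = (1 + z)/z
I(2)*(25 - 5) = ((1 + 2)/2)*(25 - 5) = ((½)*3)*20 = (3/2)*20 = 30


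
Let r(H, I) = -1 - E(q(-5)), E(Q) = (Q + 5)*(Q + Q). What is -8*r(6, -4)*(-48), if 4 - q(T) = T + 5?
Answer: -28032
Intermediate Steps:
q(T) = -1 - T (q(T) = 4 - (T + 5) = 4 - (5 + T) = 4 + (-5 - T) = -1 - T)
E(Q) = 2*Q*(5 + Q) (E(Q) = (5 + Q)*(2*Q) = 2*Q*(5 + Q))
r(H, I) = -73 (r(H, I) = -1 - 2*(-1 - 1*(-5))*(5 + (-1 - 1*(-5))) = -1 - 2*(-1 + 5)*(5 + (-1 + 5)) = -1 - 2*4*(5 + 4) = -1 - 2*4*9 = -1 - 1*72 = -1 - 72 = -73)
-8*r(6, -4)*(-48) = -8*(-73)*(-48) = 584*(-48) = -28032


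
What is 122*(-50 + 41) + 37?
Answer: -1061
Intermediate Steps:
122*(-50 + 41) + 37 = 122*(-9) + 37 = -1098 + 37 = -1061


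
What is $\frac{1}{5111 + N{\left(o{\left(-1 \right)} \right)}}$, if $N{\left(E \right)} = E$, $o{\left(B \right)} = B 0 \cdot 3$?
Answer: $\frac{1}{5111} \approx 0.00019566$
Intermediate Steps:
$o{\left(B \right)} = 0$ ($o{\left(B \right)} = 0 \cdot 3 = 0$)
$\frac{1}{5111 + N{\left(o{\left(-1 \right)} \right)}} = \frac{1}{5111 + 0} = \frac{1}{5111}$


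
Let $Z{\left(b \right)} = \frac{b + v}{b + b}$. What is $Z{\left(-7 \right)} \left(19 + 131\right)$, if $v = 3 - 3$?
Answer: $75$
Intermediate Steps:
$v = 0$
$Z{\left(b \right)} = \frac{1}{2}$ ($Z{\left(b \right)} = \frac{b + 0}{b + b} = \frac{b}{2 b} = b \frac{1}{2 b} = \frac{1}{2}$)
$Z{\left(-7 \right)} \left(19 + 131\right) = \frac{19 + 131}{2} = \frac{1}{2} \cdot 150 = 75$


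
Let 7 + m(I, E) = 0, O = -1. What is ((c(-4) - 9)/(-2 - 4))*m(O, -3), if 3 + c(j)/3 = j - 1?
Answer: -77/2 ≈ -38.500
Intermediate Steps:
c(j) = -12 + 3*j (c(j) = -9 + 3*(j - 1) = -9 + 3*(-1 + j) = -9 + (-3 + 3*j) = -12 + 3*j)
m(I, E) = -7 (m(I, E) = -7 + 0 = -7)
((c(-4) - 9)/(-2 - 4))*m(O, -3) = (((-12 + 3*(-4)) - 9)/(-2 - 4))*(-7) = (((-12 - 12) - 9)/(-6))*(-7) = ((-24 - 9)*(-1/6))*(-7) = -33*(-1/6)*(-7) = (11/2)*(-7) = -77/2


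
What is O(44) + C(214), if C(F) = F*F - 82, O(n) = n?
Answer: 45758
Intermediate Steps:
C(F) = -82 + F² (C(F) = F² - 82 = -82 + F²)
O(44) + C(214) = 44 + (-82 + 214²) = 44 + (-82 + 45796) = 44 + 45714 = 45758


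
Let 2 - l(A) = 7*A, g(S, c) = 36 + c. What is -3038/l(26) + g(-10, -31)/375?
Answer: 7601/450 ≈ 16.891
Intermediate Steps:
l(A) = 2 - 7*A
-3038/l(26) + g(-10, -31)/375 = -3038/(2 - 7*26) + (36 - 31)/375 = -3038/(2 - 182) + 5*(1/375) = -3038/(-180) + 1/75 = -3038*(-1/180) + 1/75 = 1519/90 + 1/75 = 7601/450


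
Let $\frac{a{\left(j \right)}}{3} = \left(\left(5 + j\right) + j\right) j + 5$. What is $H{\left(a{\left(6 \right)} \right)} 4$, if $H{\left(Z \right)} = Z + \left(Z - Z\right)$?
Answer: $1284$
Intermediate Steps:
$a{\left(j \right)} = 15 + 3 j \left(5 + 2 j\right)$ ($a{\left(j \right)} = 3 \left(\left(\left(5 + j\right) + j\right) j + 5\right) = 3 \left(\left(5 + 2 j\right) j + 5\right) = 3 \left(j \left(5 + 2 j\right) + 5\right) = 3 \left(5 + j \left(5 + 2 j\right)\right) = 15 + 3 j \left(5 + 2 j\right)$)
$H{\left(Z \right)} = Z$ ($H{\left(Z \right)} = Z + 0 = Z$)
$H{\left(a{\left(6 \right)} \right)} 4 = \left(15 + 6 \cdot 6^{2} + 15 \cdot 6\right) 4 = \left(15 + 6 \cdot 36 + 90\right) 4 = \left(15 + 216 + 90\right) 4 = 321 \cdot 4 = 1284$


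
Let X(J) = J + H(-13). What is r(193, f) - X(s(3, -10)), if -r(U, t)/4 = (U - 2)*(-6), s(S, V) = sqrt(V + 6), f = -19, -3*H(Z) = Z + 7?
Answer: 4582 - 2*I ≈ 4582.0 - 2.0*I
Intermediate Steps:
H(Z) = -7/3 - Z/3 (H(Z) = -(Z + 7)/3 = -(7 + Z)/3 = -7/3 - Z/3)
s(S, V) = sqrt(6 + V)
r(U, t) = -48 + 24*U (r(U, t) = -4*(U - 2)*(-6) = -4*(-2 + U)*(-6) = -4*(12 - 6*U) = -48 + 24*U)
X(J) = 2 + J (X(J) = J + (-7/3 - 1/3*(-13)) = J + (-7/3 + 13/3) = J + 2 = 2 + J)
r(193, f) - X(s(3, -10)) = (-48 + 24*193) - (2 + sqrt(6 - 10)) = (-48 + 4632) - (2 + sqrt(-4)) = 4584 - (2 + 2*I) = 4584 + (-2 - 2*I) = 4582 - 2*I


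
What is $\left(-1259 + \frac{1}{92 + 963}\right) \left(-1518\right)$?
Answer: $\frac{2016274392}{1055} \approx 1.9112 \cdot 10^{6}$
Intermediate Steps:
$\left(-1259 + \frac{1}{92 + 963}\right) \left(-1518\right) = \left(-1259 + \frac{1}{1055}\right) \left(-1518\right) = \left(- \frac{1328244}{1055}\right) \left(-1518\right) = \frac{2016274392}{1055}$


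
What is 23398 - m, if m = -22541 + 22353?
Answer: 23586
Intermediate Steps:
m = -188
23398 - m = 23398 - 1*(-188) = 23398 + 188 = 23586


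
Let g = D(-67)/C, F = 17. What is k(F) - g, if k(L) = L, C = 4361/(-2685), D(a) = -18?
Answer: 25807/4361 ≈ 5.9177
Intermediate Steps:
C = -4361/2685 (C = 4361*(-1/2685) = -4361/2685 ≈ -1.6242)
g = 48330/4361 (g = -18/(-4361/2685) = -18*(-2685/4361) = 48330/4361 ≈ 11.082)
k(F) - g = 17 - 1*48330/4361 = 17 - 48330/4361 = 25807/4361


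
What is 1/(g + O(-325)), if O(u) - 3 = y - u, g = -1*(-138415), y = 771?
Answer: 1/139514 ≈ 7.1677e-6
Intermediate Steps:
g = 138415
O(u) = 774 - u (O(u) = 3 + (771 - u) = 774 - u)
1/(g + O(-325)) = 1/(138415 + (774 - 1*(-325))) = 1/(138415 + (774 + 325)) = 1/(138415 + 1099) = 1/139514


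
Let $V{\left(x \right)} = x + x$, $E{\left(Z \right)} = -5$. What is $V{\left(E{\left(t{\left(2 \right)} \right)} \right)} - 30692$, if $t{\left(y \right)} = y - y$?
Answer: $-30702$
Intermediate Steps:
$t{\left(y \right)} = 0$
$V{\left(x \right)} = 2 x$
$V{\left(E{\left(t{\left(2 \right)} \right)} \right)} - 30692 = 2 \left(-5\right) - 30692 = -10 - 30692 = -30702$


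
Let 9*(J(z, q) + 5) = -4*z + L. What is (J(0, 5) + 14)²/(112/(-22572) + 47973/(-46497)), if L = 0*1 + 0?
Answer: -644029947/8242835 ≈ -78.132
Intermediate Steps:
L = 0 (L = 0 + 0 = 0)
J(z, q) = -5 - 4*z/9 (J(z, q) = -5 + (-4*z + 0)/9 = -5 + (-4*z)/9 = -5 - 4*z/9)
(J(0, 5) + 14)²/(112/(-22572) + 47973/(-46497)) = ((-5 - 4/9*0) + 14)²/(112/(-22572) + 47973/(-46497)) = ((-5 + 0) + 14)²/(112*(-1/22572) + 47973*(-1/46497)) = (-5 + 14)²/(-28/5643 - 15991/15499) = 9²/(-8242835/7950987) = 81*(-7950987/8242835) = -644029947/8242835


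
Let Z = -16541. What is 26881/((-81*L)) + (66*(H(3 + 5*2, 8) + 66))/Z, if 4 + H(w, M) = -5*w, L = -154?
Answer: 63872639/29476062 ≈ 2.1669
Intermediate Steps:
H(w, M) = -4 - 5*w
26881/((-81*L)) + (66*(H(3 + 5*2, 8) + 66))/Z = 26881/((-81*(-154))) + (66*((-4 - 5*(3 + 5*2)) + 66))/(-16541) = 26881/12474 + (66*((-4 - 5*(3 + 10)) + 66))*(-1/16541) = 26881*(1/12474) + (66*((-4 - 5*13) + 66))*(-1/16541) = 26881/12474 + (66*((-4 - 65) + 66))*(-1/16541) = 26881/12474 + (66*(-69 + 66))*(-1/16541) = 26881/12474 + (66*(-3))*(-1/16541) = 26881/12474 - 198*(-1/16541) = 26881/12474 + 198/16541 = 63872639/29476062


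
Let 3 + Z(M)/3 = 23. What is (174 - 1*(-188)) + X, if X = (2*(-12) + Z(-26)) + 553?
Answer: 951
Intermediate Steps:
Z(M) = 60 (Z(M) = -9 + 3*23 = -9 + 69 = 60)
X = 589 (X = (2*(-12) + 60) + 553 = (-24 + 60) + 553 = 36 + 553 = 589)
(174 - 1*(-188)) + X = (174 - 1*(-188)) + 589 = (174 + 188) + 589 = 362 + 589 = 951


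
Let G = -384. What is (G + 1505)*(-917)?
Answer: -1027957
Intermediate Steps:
(G + 1505)*(-917) = (-384 + 1505)*(-917) = 1121*(-917) = -1027957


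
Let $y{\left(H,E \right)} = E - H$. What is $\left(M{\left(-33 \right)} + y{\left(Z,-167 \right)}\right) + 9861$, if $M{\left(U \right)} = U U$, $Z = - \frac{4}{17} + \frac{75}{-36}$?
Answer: $\frac{2200205}{204} \approx 10785.0$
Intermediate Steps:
$Z = - \frac{473}{204}$ ($Z = \left(-4\right) \frac{1}{17} + 75 \left(- \frac{1}{36}\right) = - \frac{4}{17} - \frac{25}{12} = - \frac{473}{204} \approx -2.3186$)
$M{\left(U \right)} = U^{2}$
$\left(M{\left(-33 \right)} + y{\left(Z,-167 \right)}\right) + 9861 = \left(\left(-33\right)^{2} - \frac{33595}{204}\right) + 9861 = \left(1089 + \left(-167 + \frac{473}{204}\right)\right) + 9861 = \left(1089 - \frac{33595}{204}\right) + 9861 = \frac{188561}{204} + 9861 = \frac{2200205}{204}$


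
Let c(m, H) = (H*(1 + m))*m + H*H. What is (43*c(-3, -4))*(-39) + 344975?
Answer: 358391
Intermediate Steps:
c(m, H) = H² + H*m*(1 + m) (c(m, H) = H*m*(1 + m) + H² = H² + H*m*(1 + m))
(43*c(-3, -4))*(-39) + 344975 = (43*(-4*(-4 - 3 + (-3)²)))*(-39) + 344975 = (43*(-4*(-4 - 3 + 9)))*(-39) + 344975 = (43*(-4*2))*(-39) + 344975 = (43*(-8))*(-39) + 344975 = -344*(-39) + 344975 = 13416 + 344975 = 358391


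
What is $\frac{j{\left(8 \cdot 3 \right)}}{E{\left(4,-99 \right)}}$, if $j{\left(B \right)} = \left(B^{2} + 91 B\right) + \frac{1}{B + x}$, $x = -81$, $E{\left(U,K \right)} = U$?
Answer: $\frac{157319}{228} \approx 690.0$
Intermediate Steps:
$j{\left(B \right)} = B^{2} + \frac{1}{-81 + B} + 91 B$ ($j{\left(B \right)} = \left(B^{2} + 91 B\right) + \frac{1}{B - 81} = \left(B^{2} + 91 B\right) + \frac{1}{-81 + B} = B^{2} + \frac{1}{-81 + B} + 91 B$)
$\frac{j{\left(8 \cdot 3 \right)}}{E{\left(4,-99 \right)}} = \frac{\frac{1}{-81 + 8 \cdot 3} \left(1 + \left(8 \cdot 3\right)^{3} - 7371 \cdot 8 \cdot 3 + 10 \left(8 \cdot 3\right)^{2}\right)}{4} = \frac{1 + 24^{3} - 176904 + 10 \cdot 24^{2}}{-81 + 24} \cdot \frac{1}{4} = \frac{1 + 13824 - 176904 + 10 \cdot 576}{-57} \cdot \frac{1}{4} = - \frac{1 + 13824 - 176904 + 5760}{57} \cdot \frac{1}{4} = \left(- \frac{1}{57}\right) \left(-157319\right) \frac{1}{4} = \frac{157319}{57} \cdot \frac{1}{4} = \frac{157319}{228}$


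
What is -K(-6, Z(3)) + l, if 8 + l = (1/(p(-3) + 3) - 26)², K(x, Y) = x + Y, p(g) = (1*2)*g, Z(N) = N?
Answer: 6196/9 ≈ 688.44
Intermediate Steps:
p(g) = 2*g
K(x, Y) = Y + x
l = 6169/9 (l = -8 + (1/(2*(-3) + 3) - 26)² = -8 + (1/(-6 + 3) - 26)² = -8 + (1/(-3) - 26)² = -8 + (-⅓ - 26)² = -8 + (-79/3)² = -8 + 6241/9 = 6169/9 ≈ 685.44)
-K(-6, Z(3)) + l = -(3 - 6) + 6169/9 = -1*(-3) + 6169/9 = 3 + 6169/9 = 6196/9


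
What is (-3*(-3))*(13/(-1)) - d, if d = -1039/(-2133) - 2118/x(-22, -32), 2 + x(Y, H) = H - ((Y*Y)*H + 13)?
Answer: -1288332302/10978551 ≈ -117.35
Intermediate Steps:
x(Y, H) = -15 + H - H*Y² (x(Y, H) = -2 + (H - ((Y*Y)*H + 13)) = -2 + (H - (Y²*H + 13)) = -2 + (H - (H*Y² + 13)) = -2 + (H - (13 + H*Y²)) = -2 + (H + (-13 - H*Y²)) = -2 + (-13 + H - H*Y²) = -15 + H - H*Y²)
d = 3841835/10978551 (d = -1039/(-2133) - 2118/(-15 - 32 - 1*(-32)*(-22)²) = -1039*(-1/2133) - 2118/(-15 - 32 - 1*(-32)*484) = 1039/2133 - 2118/(-15 - 32 + 15488) = 1039/2133 - 2118/15441 = 1039/2133 - 2118*1/15441 = 1039/2133 - 706/5147 = 3841835/10978551 ≈ 0.34994)
(-3*(-3))*(13/(-1)) - d = (-3*(-3))*(13/(-1)) - 1*3841835/10978551 = 9*(13*(-1)) - 3841835/10978551 = 9*(-13) - 3841835/10978551 = -117 - 3841835/10978551 = -1288332302/10978551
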